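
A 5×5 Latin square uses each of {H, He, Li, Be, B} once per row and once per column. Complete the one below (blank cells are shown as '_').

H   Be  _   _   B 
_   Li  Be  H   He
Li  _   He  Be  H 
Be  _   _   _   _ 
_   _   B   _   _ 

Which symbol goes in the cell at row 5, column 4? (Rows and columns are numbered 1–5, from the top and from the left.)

Li

(r1,c3): row 1 has {H,Be,B}; column 3 has {He,Be,B}, so it must be Li.
(r1,c4): row 1 has {H,Li,Be,B}; column 4 has {H,Be}, so it must be He.
(r2,c1): row 2 has {H,He,Li,Be}; column 1 has {H,Li,Be}, so it must be B.
(r3,c2): row 3 has {H,He,Li,Be}; column 2 has {Li,Be}, so it must be B.
(r4,c3): row 4 has {Be}; column 3 has {He,Li,Be,B}, so it must be H.
(r4,c5): row 4 has {H,Be}; column 5 has {H,He,B}, so it must be Li.
(r5,c1): row 5 has {B}; column 1 has {H,Li,Be,B}, so it must be He.
(r5,c2): row 5 has {He,B}; column 2 has {Li,Be,B}, so it must be H.
(r5,c4): row 5 has {H,He,B}; column 4 has {H,He,Be}, so it must be Li.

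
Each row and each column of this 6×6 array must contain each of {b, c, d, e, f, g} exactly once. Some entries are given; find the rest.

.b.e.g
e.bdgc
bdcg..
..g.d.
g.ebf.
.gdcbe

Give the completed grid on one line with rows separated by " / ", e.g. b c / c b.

d b f e c g / e f b d g c / b d c g e f / c e g f d b / g c e b f d / f g d c b e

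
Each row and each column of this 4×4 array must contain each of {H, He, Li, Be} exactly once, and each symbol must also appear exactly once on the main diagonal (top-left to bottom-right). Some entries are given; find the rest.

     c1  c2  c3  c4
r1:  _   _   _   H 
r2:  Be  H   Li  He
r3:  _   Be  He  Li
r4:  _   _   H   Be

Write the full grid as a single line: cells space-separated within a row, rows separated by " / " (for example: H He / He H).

Li He Be H / Be H Li He / H Be He Li / He Li H Be

Cell (r1,c1): row 1 has {H}; column 1 has {Be}; the diagonal has {H,He,Be} → Li.
Cell (r1,c2): row 1 has {H,Li}; column 2 has {H,Be} → He.
Cell (r1,c3): row 1 has {H,He,Li}; column 3 has {H,He,Li} → Be.
Cell (r3,c1): row 3 has {He,Li,Be}; column 1 has {Li,Be} → H.
Cell (r4,c1): row 4 has {H,Be}; column 1 has {H,Li,Be} → He.
Cell (r4,c2): row 4 has {H,He,Be}; column 2 has {H,He,Be} → Li.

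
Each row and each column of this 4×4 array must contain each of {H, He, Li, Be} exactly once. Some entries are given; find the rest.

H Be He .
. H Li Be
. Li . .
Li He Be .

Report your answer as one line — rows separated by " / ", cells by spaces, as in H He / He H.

H Be He Li / He H Li Be / Be Li H He / Li He Be H

(r1,c4): row 1 has {H,He,Be}; column 4 has {Be}, so it must be Li.
(r2,c1): row 2 has {H,Li,Be}; column 1 has {H,Li}, so it must be He.
(r3,c1): row 3 has {Li}; column 1 has {H,He,Li}, so it must be Be.
(r3,c3): row 3 has {Li,Be}; column 3 has {He,Li,Be}, so it must be H.
(r3,c4): row 3 has {H,Li,Be}; column 4 has {Li,Be}, so it must be He.
(r4,c4): row 4 has {He,Li,Be}; column 4 has {He,Li,Be}, so it must be H.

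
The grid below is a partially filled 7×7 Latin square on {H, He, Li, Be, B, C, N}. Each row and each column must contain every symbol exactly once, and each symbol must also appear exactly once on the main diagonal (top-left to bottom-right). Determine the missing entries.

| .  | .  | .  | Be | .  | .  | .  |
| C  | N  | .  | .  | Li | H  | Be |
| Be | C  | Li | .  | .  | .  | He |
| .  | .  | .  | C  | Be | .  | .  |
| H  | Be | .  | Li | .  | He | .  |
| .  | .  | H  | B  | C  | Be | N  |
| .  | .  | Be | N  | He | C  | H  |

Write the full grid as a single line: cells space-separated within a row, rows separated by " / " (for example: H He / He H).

He B C Be H N Li / C N B He Li H Be / Be C Li H N B He / N H He C Be Li B / H Be N Li B He C / Li He H B C Be N / B Li Be N He C H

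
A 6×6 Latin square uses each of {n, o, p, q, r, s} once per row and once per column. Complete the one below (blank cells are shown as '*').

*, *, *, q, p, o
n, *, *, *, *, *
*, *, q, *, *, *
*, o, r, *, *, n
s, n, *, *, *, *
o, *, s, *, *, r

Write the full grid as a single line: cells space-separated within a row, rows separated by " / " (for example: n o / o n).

r s n q p o / n q o s r p / p r q o n s / q o r p s n / s n p r o q / o p s n q r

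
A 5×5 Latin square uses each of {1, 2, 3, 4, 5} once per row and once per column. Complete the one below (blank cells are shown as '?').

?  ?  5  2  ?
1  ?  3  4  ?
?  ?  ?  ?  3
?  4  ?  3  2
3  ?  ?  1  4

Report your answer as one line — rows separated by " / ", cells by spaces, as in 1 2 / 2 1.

4 3 5 2 1 / 1 2 3 4 5 / 2 1 4 5 3 / 5 4 1 3 2 / 3 5 2 1 4

(r1,c1) = 4
(r1,c5) = 1
(r2,c5) = 5
(r3,c4) = 5
(r4,c1) = 5
(r4,c3) = 1
(r5,c3) = 2
(r1,c2) = 3
(r2,c2) = 2
(r3,c1) = 2
(r3,c2) = 1
(r3,c3) = 4
(r5,c2) = 5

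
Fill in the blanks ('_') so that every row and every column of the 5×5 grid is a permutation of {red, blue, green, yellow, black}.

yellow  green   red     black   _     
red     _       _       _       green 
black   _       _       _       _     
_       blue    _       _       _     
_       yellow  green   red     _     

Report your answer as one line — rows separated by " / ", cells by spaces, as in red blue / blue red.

yellow green red black blue / red black yellow blue green / black red blue green yellow / green blue black yellow red / blue yellow green red black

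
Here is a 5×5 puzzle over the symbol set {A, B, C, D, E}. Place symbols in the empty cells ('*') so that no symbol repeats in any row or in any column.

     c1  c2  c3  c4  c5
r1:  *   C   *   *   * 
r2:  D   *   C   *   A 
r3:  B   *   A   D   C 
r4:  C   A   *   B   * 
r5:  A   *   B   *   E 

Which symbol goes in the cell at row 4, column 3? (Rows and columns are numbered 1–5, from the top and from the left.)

E

(r1,c1) = E
(r1,c3) = D
(r1,c4) = A
(r1,c5) = B
(r2,c4) = E
(r3,c2) = E
(r4,c3) = E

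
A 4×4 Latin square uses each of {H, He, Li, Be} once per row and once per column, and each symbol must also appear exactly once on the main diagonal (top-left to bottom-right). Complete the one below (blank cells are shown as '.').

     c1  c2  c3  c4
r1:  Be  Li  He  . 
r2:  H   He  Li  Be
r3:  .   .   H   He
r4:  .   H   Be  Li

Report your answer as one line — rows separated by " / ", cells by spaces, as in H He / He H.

Be Li He H / H He Li Be / Li Be H He / He H Be Li

Cell (r1,c4): row 1 has {He,Li,Be}; column 4 has {He,Li,Be} → H.
Cell (r3,c1): row 3 has {H,He}; column 1 has {H,Be} → Li.
Cell (r3,c2): row 3 has {H,He,Li}; column 2 has {H,He,Li} → Be.
Cell (r4,c1): row 4 has {H,Li,Be}; column 1 has {H,Li,Be} → He.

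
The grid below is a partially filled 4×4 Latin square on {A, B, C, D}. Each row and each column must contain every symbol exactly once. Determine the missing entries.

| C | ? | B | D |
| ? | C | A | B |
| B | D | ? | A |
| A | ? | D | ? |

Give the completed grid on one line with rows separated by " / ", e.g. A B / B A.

C A B D / D C A B / B D C A / A B D C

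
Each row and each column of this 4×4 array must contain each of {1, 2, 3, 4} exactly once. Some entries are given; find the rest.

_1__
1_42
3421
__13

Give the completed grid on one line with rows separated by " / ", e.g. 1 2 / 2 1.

2 1 3 4 / 1 3 4 2 / 3 4 2 1 / 4 2 1 3

(r1,c3) = 3
(r1,c4) = 4
(r2,c2) = 3
(r4,c2) = 2
(r1,c1) = 2
(r4,c1) = 4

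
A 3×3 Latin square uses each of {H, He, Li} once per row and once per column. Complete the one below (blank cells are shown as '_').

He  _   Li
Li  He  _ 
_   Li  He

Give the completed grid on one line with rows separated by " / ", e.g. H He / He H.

He H Li / Li He H / H Li He

Cell (r1,c2): row 1 has {He,Li}; column 2 has {He,Li} → H.
Cell (r2,c3): row 2 has {He,Li}; column 3 has {He,Li} → H.
Cell (r3,c1): row 3 has {He,Li}; column 1 has {He,Li} → H.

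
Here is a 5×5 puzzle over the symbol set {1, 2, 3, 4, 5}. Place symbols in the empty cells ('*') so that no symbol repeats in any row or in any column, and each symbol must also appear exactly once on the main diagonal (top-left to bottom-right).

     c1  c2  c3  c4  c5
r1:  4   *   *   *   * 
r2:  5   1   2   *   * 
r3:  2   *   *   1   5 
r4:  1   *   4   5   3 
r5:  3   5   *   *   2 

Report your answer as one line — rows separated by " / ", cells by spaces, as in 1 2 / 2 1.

4 3 5 2 1 / 5 1 2 3 4 / 2 4 3 1 5 / 1 2 4 5 3 / 3 5 1 4 2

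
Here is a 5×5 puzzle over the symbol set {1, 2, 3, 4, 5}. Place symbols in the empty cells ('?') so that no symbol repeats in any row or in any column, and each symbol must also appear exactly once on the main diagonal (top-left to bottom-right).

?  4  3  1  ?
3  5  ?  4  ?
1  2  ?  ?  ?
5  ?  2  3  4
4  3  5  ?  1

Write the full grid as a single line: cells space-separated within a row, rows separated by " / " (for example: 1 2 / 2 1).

2 4 3 1 5 / 3 5 1 4 2 / 1 2 4 5 3 / 5 1 2 3 4 / 4 3 5 2 1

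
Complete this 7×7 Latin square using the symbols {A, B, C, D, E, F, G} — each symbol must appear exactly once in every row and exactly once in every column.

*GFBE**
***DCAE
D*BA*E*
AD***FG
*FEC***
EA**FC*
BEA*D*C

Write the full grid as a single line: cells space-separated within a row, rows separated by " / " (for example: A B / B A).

C G F B E D A / F B G D C A E / D C B A G E F / A D C E B F G / G F E C A B D / E A D G F C B / B E A F D G C

(r1,c1) = C
(r1,c6) = D
(r1,c7) = A
(r2,c2) = B
(r2,c3) = G
(r3,c2) = C
(r3,c5) = G
(r3,c7) = F
(r4,c3) = C
(r4,c4) = E
(r4,c5) = B
(r5,c1) = G
(r5,c5) = A
(r5,c6) = B
(r5,c7) = D
(r6,c3) = D
(r6,c4) = G
(r6,c7) = B
(r7,c4) = F
(r7,c6) = G
(r2,c1) = F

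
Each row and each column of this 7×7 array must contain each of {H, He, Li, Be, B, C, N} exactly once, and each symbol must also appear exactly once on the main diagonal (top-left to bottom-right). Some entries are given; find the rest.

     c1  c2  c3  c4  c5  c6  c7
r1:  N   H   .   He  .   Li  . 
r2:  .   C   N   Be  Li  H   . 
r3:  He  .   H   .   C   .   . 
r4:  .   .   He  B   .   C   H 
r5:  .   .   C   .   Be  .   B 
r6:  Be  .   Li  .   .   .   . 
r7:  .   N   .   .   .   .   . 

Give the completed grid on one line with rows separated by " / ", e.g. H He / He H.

N H Be He B Li C / B C N Be Li H He / He Li H N C B Be / Li Be He B N C H / H He C Li Be N B / Be B Li C H He N / C N B H He Be Li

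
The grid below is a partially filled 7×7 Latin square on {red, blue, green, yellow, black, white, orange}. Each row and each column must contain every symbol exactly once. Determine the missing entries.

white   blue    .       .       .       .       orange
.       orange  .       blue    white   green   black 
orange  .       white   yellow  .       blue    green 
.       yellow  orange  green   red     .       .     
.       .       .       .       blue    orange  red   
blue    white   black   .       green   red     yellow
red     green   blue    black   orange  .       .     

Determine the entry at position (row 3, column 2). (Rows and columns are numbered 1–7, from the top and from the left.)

red

row 1 has {blue,white,orange}; column 4 has {blue,green,yellow,black} — only red is left for (r1,c4).
row 2 has {blue,green,black,white,orange}; column 1 has {red,blue,white,orange} — only yellow is left for (r2,c1).
row 2 has {blue,green,yellow,black,white,orange}; column 3 has {blue,black,white,orange} — only red is left for (r2,c3).
row 3 has {blue,green,yellow,white,orange}; column 5 has {red,blue,green,white,orange} — only black is left for (r3,c5).
row 4 has {red,green,yellow,orange}; column 1 has {red,blue,yellow,white,orange} — only black is left for (r4,c1).
row 4 has {red,green,yellow,black,orange}; column 6 has {red,blue,green,orange} — only white is left for (r4,c6).
row 4 has {red,green,yellow,black,white,orange}; column 7 has {red,green,yellow,black,orange} — only blue is left for (r4,c7).
row 5 has {red,blue,orange}; column 1 has {red,blue,yellow,black,white,orange} — only green is left for (r5,c1).
row 5 has {red,blue,green,orange}; column 2 has {blue,green,yellow,white,orange} — only black is left for (r5,c2).
row 5 has {red,blue,green,black,orange}; column 3 has {red,blue,black,white,orange} — only yellow is left for (r5,c3).
row 5 has {red,blue,green,yellow,black,orange}; column 4 has {red,blue,green,yellow,black} — only white is left for (r5,c4).
row 6 has {red,blue,green,yellow,black,white}; column 4 has {red,blue,green,yellow,black,white} — only orange is left for (r6,c4).
row 7 has {red,blue,green,black,orange}; column 6 has {red,blue,green,white,orange} — only yellow is left for (r7,c6).
row 7 has {red,blue,green,yellow,black,orange}; column 7 has {red,blue,green,yellow,black,orange} — only white is left for (r7,c7).
row 1 has {red,blue,white,orange}; column 3 has {red,blue,yellow,black,white,orange} — only green is left for (r1,c3).
row 1 has {red,blue,green,white,orange}; column 5 has {red,blue,green,black,white,orange} — only yellow is left for (r1,c5).
row 1 has {red,blue,green,yellow,white,orange}; column 6 has {red,blue,green,yellow,white,orange} — only black is left for (r1,c6).
row 3 has {blue,green,yellow,black,white,orange}; column 2 has {blue,green,yellow,black,white,orange} — only red is left for (r3,c2).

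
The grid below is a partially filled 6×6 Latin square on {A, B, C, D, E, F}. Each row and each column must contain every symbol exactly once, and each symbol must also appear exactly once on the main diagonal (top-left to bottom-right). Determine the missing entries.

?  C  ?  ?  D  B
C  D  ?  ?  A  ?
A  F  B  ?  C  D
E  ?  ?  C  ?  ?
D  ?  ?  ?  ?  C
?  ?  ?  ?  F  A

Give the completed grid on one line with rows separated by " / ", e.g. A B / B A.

Cell (r1,c1): row 1 has {B,C,D}; column 1 has {A,C,D,E}; the diagonal has {A,B,C,D} → F.
Cell (r3,c4): row 3 has {A,B,C,D,F}; column 4 has {C} → E.
Cell (r4,c5): row 4 has {C,E}; column 5 has {A,C,D,F} → B.
Cell (r4,c6): row 4 has {B,C,E}; column 6 has {A,B,C,D} → F.
Cell (r5,c5): row 5 has {C,D}; column 5 has {A,B,C,D,F}; the diagonal has {A,B,C,D,F} → E.
Cell (r6,c1): row 6 has {A,F}; column 1 has {A,C,D,E,F} → B.
Cell (r6,c2): row 6 has {A,B,F}; column 2 has {C,D,F} → E.
Cell (r6,c4): row 6 has {A,B,E,F}; column 4 has {C,E} → D.
Cell (r1,c4): row 1 has {B,C,D,F}; column 4 has {C,D,E} → A.
Cell (r2,c6): row 2 has {A,C,D}; column 6 has {A,B,C,D,F} → E.
Cell (r4,c2): row 4 has {B,C,E,F}; column 2 has {C,D,E,F} → A.
Cell (r4,c3): row 4 has {A,B,C,E,F}; column 3 has {B} → D.
Cell (r5,c2): row 5 has {C,D,E}; column 2 has {A,C,D,E,F} → B.
Cell (r5,c4): row 5 has {B,C,D,E}; column 4 has {A,C,D,E} → F.
Cell (r6,c3): row 6 has {A,B,D,E,F}; column 3 has {B,D} → C.
Cell (r1,c3): row 1 has {A,B,C,D,F}; column 3 has {B,C,D} → E.
Cell (r2,c3): row 2 has {A,C,D,E}; column 3 has {B,C,D,E} → F.
Cell (r2,c4): row 2 has {A,C,D,E,F}; column 4 has {A,C,D,E,F} → B.
Cell (r5,c3): row 5 has {B,C,D,E,F}; column 3 has {B,C,D,E,F} → A.

F C E A D B / C D F B A E / A F B E C D / E A D C B F / D B A F E C / B E C D F A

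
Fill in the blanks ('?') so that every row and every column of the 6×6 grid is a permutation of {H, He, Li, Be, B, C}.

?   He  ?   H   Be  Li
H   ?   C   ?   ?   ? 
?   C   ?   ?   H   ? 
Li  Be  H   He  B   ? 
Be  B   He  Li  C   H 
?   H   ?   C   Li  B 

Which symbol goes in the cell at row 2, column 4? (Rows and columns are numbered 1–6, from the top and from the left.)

B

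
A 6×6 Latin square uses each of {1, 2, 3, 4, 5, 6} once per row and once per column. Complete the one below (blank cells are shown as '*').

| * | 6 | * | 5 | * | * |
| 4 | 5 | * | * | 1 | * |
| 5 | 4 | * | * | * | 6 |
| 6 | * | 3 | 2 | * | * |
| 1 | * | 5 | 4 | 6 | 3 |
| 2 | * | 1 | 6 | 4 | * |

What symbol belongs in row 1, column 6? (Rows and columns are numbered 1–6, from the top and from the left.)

1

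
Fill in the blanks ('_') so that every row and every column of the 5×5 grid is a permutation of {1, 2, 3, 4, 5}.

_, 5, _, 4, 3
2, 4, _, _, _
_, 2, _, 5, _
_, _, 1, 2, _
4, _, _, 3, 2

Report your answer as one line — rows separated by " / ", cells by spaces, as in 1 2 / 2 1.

(r1,c1) = 1
(r1,c3) = 2
(r2,c4) = 1
(r2,c5) = 5
(r3,c1) = 3
(r3,c3) = 4
(r3,c5) = 1
(r4,c1) = 5
(r4,c2) = 3
(r4,c5) = 4
(r5,c2) = 1
(r5,c3) = 5
(r2,c3) = 3

1 5 2 4 3 / 2 4 3 1 5 / 3 2 4 5 1 / 5 3 1 2 4 / 4 1 5 3 2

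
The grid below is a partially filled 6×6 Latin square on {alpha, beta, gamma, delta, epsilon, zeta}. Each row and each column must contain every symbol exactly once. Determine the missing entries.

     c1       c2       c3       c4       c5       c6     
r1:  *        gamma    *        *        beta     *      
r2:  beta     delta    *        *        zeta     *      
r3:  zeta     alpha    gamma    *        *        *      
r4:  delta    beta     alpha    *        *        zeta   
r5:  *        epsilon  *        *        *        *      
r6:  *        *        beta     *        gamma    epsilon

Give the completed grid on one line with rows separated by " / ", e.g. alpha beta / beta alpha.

(r2,c3) = epsilon
(r4,c5) = epsilon
(r6,c1) = alpha
(r6,c2) = zeta
(r6,c4) = delta
(r1,c1) = epsilon
(r3,c5) = delta
(r3,c6) = beta
(r4,c4) = gamma
(r5,c1) = gamma
(r5,c5) = alpha
(r5,c6) = delta
(r1,c6) = alpha
(r2,c4) = alpha
(r2,c6) = gamma
(r3,c4) = epsilon
(r5,c3) = zeta
(r5,c4) = beta
(r1,c3) = delta
(r1,c4) = zeta

epsilon gamma delta zeta beta alpha / beta delta epsilon alpha zeta gamma / zeta alpha gamma epsilon delta beta / delta beta alpha gamma epsilon zeta / gamma epsilon zeta beta alpha delta / alpha zeta beta delta gamma epsilon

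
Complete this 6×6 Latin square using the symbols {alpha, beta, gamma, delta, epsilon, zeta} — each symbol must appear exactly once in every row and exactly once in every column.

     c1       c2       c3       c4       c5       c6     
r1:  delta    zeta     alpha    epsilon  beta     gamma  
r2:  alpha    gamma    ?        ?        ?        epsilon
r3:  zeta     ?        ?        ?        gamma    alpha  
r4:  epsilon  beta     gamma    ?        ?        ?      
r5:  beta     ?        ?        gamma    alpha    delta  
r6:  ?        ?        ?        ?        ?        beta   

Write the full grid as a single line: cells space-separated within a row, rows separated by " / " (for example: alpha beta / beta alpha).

delta zeta alpha epsilon beta gamma / alpha gamma beta delta zeta epsilon / zeta delta epsilon beta gamma alpha / epsilon beta gamma alpha delta zeta / beta epsilon zeta gamma alpha delta / gamma alpha delta zeta epsilon beta

Cell (r4,c6): row 4 has {beta,gamma,epsilon}; column 6 has {alpha,beta,gamma,delta,epsilon} → zeta.
Cell (r5,c2): row 5 has {alpha,beta,gamma,delta}; column 2 has {beta,gamma,zeta} → epsilon.
Cell (r5,c3): row 5 has {alpha,beta,gamma,delta,epsilon}; column 3 has {alpha,gamma} → zeta.
Cell (r6,c1): row 6 has {beta}; column 1 has {alpha,beta,delta,epsilon,zeta} → gamma.
Cell (r3,c2): row 3 has {alpha,gamma,zeta}; column 2 has {beta,gamma,epsilon,zeta} → delta.
Cell (r3,c4): row 3 has {alpha,gamma,delta,zeta}; column 4 has {gamma,epsilon} → beta.
Cell (r4,c5): row 4 has {beta,gamma,epsilon,zeta}; column 5 has {alpha,beta,gamma} → delta.
Cell (r6,c2): row 6 has {beta,gamma}; column 2 has {beta,gamma,delta,epsilon,zeta} → alpha.
Cell (r2,c5): row 2 has {alpha,gamma,epsilon}; column 5 has {alpha,beta,gamma,delta} → zeta.
Cell (r3,c3): row 3 has {alpha,beta,gamma,delta,zeta}; column 3 has {alpha,gamma,zeta} → epsilon.
Cell (r4,c4): row 4 has {beta,gamma,delta,epsilon,zeta}; column 4 has {beta,gamma,epsilon} → alpha.
Cell (r6,c3): row 6 has {alpha,beta,gamma}; column 3 has {alpha,gamma,epsilon,zeta} → delta.
Cell (r6,c4): row 6 has {alpha,beta,gamma,delta}; column 4 has {alpha,beta,gamma,epsilon} → zeta.
Cell (r6,c5): row 6 has {alpha,beta,gamma,delta,zeta}; column 5 has {alpha,beta,gamma,delta,zeta} → epsilon.
Cell (r2,c3): row 2 has {alpha,gamma,epsilon,zeta}; column 3 has {alpha,gamma,delta,epsilon,zeta} → beta.
Cell (r2,c4): row 2 has {alpha,beta,gamma,epsilon,zeta}; column 4 has {alpha,beta,gamma,epsilon,zeta} → delta.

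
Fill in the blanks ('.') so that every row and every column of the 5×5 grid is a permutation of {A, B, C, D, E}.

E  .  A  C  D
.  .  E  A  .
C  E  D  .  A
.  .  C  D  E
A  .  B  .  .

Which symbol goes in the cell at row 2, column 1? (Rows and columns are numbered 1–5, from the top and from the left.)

D

(r1,c2) = B
(r3,c4) = B
(r4,c1) = B
(r4,c2) = A
(r5,c4) = E
(r5,c5) = C
(r2,c1) = D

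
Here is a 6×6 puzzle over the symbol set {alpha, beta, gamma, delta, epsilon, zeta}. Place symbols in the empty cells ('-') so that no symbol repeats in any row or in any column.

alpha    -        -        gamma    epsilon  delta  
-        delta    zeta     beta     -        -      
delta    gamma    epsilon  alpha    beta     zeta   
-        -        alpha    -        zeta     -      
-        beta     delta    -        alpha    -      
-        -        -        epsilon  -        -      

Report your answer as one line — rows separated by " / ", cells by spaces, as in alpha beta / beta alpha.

alpha zeta beta gamma epsilon delta / epsilon delta zeta beta gamma alpha / delta gamma epsilon alpha beta zeta / beta epsilon alpha delta zeta gamma / gamma beta delta zeta alpha epsilon / zeta alpha gamma epsilon delta beta

At row 1, column 2: row 1 has {alpha,gamma,delta,epsilon}; column 2 has {beta,gamma,delta}; that leaves zeta.
At row 1, column 3: row 1 has {alpha,gamma,delta,epsilon,zeta}; column 3 has {alpha,delta,epsilon,zeta}; that leaves beta.
At row 2, column 5: row 2 has {beta,delta,zeta}; column 5 has {alpha,beta,epsilon,zeta}; that leaves gamma.
At row 4, column 2: row 4 has {alpha,zeta}; column 2 has {beta,gamma,delta,zeta}; that leaves epsilon.
At row 4, column 4: row 4 has {alpha,epsilon,zeta}; column 4 has {alpha,beta,gamma,epsilon}; that leaves delta.
At row 5, column 4: row 5 has {alpha,beta,delta}; column 4 has {alpha,beta,gamma,delta,epsilon}; that leaves zeta.
At row 6, column 2: row 6 has {epsilon}; column 2 has {beta,gamma,delta,epsilon,zeta}; that leaves alpha.
At row 6, column 3: row 6 has {alpha,epsilon}; column 3 has {alpha,beta,delta,epsilon,zeta}; that leaves gamma.
At row 6, column 5: row 6 has {alpha,gamma,epsilon}; column 5 has {alpha,beta,gamma,epsilon,zeta}; that leaves delta.
At row 6, column 6: row 6 has {alpha,gamma,delta,epsilon}; column 6 has {delta,zeta}; that leaves beta.
At row 2, column 1: row 2 has {beta,gamma,delta,zeta}; column 1 has {alpha,delta}; that leaves epsilon.
At row 2, column 6: row 2 has {beta,gamma,delta,epsilon,zeta}; column 6 has {beta,delta,zeta}; that leaves alpha.
At row 4, column 6: row 4 has {alpha,delta,epsilon,zeta}; column 6 has {alpha,beta,delta,zeta}; that leaves gamma.
At row 5, column 1: row 5 has {alpha,beta,delta,zeta}; column 1 has {alpha,delta,epsilon}; that leaves gamma.
At row 5, column 6: row 5 has {alpha,beta,gamma,delta,zeta}; column 6 has {alpha,beta,gamma,delta,zeta}; that leaves epsilon.
At row 6, column 1: row 6 has {alpha,beta,gamma,delta,epsilon}; column 1 has {alpha,gamma,delta,epsilon}; that leaves zeta.
At row 4, column 1: row 4 has {alpha,gamma,delta,epsilon,zeta}; column 1 has {alpha,gamma,delta,epsilon,zeta}; that leaves beta.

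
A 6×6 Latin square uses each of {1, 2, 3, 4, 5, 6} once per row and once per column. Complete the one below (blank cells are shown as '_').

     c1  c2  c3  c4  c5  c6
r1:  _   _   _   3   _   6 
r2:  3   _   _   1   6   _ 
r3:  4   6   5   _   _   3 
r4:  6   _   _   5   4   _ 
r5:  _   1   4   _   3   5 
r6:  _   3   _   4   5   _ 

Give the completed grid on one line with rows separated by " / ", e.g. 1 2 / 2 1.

5 4 1 3 2 6 / 3 5 2 1 6 4 / 4 6 5 2 1 3 / 6 2 3 5 4 1 / 2 1 4 6 3 5 / 1 3 6 4 5 2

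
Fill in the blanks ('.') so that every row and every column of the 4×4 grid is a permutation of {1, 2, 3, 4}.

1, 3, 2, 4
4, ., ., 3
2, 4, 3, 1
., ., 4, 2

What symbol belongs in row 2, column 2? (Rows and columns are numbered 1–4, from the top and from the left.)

row 2 has {3,4}; column 3 has {2,3,4} — only 1 is left for (r2,c3).
row 4 has {2,4}; column 1 has {1,2,4} — only 3 is left for (r4,c1).
row 4 has {2,3,4}; column 2 has {3,4} — only 1 is left for (r4,c2).
row 2 has {1,3,4}; column 2 has {1,3,4} — only 2 is left for (r2,c2).

2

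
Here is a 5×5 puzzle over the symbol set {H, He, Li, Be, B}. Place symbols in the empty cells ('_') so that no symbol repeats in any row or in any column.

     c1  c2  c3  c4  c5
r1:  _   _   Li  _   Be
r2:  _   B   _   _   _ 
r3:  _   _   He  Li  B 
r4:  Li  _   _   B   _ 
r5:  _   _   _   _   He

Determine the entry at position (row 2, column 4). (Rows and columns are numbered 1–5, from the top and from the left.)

Be

At row 4, column 5: row 4 has {Li,B}; column 5 has {He,Be,B}; that leaves H.
At row 2, column 5: row 2 has {B}; column 5 has {H,He,Be,B}; that leaves Li.
At row 4, column 3: row 4 has {H,Li,B}; column 3 has {He,Li}; that leaves Be.
At row 2, column 3: row 2 has {Li,B}; column 3 has {He,Li,Be}; that leaves H.
At row 4, column 2: row 4 has {H,Li,Be,B}; column 2 has {B}; that leaves He.
At row 5, column 3: row 5 has {He}; column 3 has {H,He,Li,Be}; that leaves B.
At row 1, column 2: row 1 has {Li,Be}; column 2 has {He,B}; that leaves H.
At row 1, column 4: row 1 has {H,Li,Be}; column 4 has {Li,B}; that leaves He.
At row 2, column 4: row 2 has {H,Li,B}; column 4 has {He,Li,B}; that leaves Be.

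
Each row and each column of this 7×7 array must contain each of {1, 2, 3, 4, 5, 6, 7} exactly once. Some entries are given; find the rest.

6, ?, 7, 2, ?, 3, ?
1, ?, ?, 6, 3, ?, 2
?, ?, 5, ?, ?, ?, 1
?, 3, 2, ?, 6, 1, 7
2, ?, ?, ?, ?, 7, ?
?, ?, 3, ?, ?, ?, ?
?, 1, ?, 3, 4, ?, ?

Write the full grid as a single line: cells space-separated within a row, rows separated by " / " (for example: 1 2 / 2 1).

6 5 7 2 1 3 4 / 1 7 4 6 3 5 2 / 3 4 5 7 2 6 1 / 4 3 2 5 6 1 7 / 2 6 1 4 5 7 3 / 5 2 3 1 7 4 6 / 7 1 6 3 4 2 5

(r2,c3) = 4
(r2,c6) = 5
(r7,c3) = 6
(r7,c6) = 2
(r7,c7) = 5
(r1,c7) = 4
(r2,c2) = 7
(r5,c3) = 1
(r5,c5) = 5
(r6,c7) = 6
(r7,c1) = 7
(r1,c2) = 5
(r1,c5) = 1
(r5,c4) = 4
(r5,c7) = 3
(r6,c6) = 4
(r3,c4) = 7
(r3,c5) = 2
(r3,c6) = 6
(r4,c4) = 5
(r5,c2) = 6
(r6,c1) = 5
(r6,c2) = 2
(r6,c4) = 1
(r6,c5) = 7
(r3,c2) = 4
(r4,c1) = 4
(r3,c1) = 3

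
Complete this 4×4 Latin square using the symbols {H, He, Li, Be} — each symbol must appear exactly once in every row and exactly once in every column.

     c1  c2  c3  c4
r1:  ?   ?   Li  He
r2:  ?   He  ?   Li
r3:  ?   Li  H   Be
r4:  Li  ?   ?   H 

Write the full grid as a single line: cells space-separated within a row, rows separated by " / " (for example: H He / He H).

Be H Li He / H He Be Li / He Li H Be / Li Be He H

Cell (r2,c3): row 2 has {He,Li}; column 3 has {H,Li} → Be.
Cell (r3,c1): row 3 has {H,Li,Be}; column 1 has {Li} → He.
Cell (r4,c2): row 4 has {H,Li}; column 2 has {He,Li} → Be.
Cell (r4,c3): row 4 has {H,Li,Be}; column 3 has {H,Li,Be} → He.
Cell (r1,c2): row 1 has {He,Li}; column 2 has {He,Li,Be} → H.
Cell (r2,c1): row 2 has {He,Li,Be}; column 1 has {He,Li} → H.
Cell (r1,c1): row 1 has {H,He,Li}; column 1 has {H,He,Li} → Be.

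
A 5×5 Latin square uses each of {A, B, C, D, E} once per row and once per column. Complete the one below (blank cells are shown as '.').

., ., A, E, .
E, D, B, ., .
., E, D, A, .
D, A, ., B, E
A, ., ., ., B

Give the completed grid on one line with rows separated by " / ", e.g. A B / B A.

C B A E D / E D B C A / B E D A C / D A C B E / A C E D B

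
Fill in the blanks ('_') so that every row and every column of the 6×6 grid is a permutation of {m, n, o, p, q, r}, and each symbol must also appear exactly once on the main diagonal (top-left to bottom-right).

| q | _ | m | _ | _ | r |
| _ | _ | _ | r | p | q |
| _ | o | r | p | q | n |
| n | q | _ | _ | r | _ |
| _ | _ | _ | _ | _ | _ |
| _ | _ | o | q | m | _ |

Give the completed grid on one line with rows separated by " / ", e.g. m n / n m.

At row 2, column 3: row 2 has {p,q,r}; column 3 has {m,o,r}; that leaves n.
At row 3, column 1: row 3 has {n,o,p,q,r}; column 1 has {n,q}; that leaves m.
At row 4, column 3: row 4 has {n,q,r}; column 3 has {m,n,o,r}; that leaves p.
At row 5, column 3: row 5 is empty so far; column 3 has {m,n,o,p,r}; that leaves q.
At row 6, column 6: row 6 has {m,o,q}; column 6 has {n,q,r}; the diagonal has {q,r}; that leaves p.
At row 2, column 1: row 2 has {n,p,q,r}; column 1 has {m,n,q}; that leaves o.
At row 2, column 2: row 2 has {n,o,p,q,r}; column 2 has {o,q}; the diagonal has {p,q,r}; that leaves m.
At row 4, column 4: row 4 has {n,p,q,r}; column 4 has {p,q,r}; the diagonal has {m,p,q,r}; that leaves o.
At row 4, column 6: row 4 has {n,o,p,q,r}; column 6 has {n,p,q,r}; that leaves m.
At row 5, column 5: row 5 has {q}; column 5 has {m,p,q,r}; the diagonal has {m,o,p,q,r}; that leaves n.
At row 5, column 6: row 5 has {n,q}; column 6 has {m,n,p,q,r}; that leaves o.
At row 6, column 1: row 6 has {m,o,p,q}; column 1 has {m,n,o,q}; that leaves r.
At row 6, column 2: row 6 has {m,o,p,q,r}; column 2 has {m,o,q}; that leaves n.
At row 1, column 2: row 1 has {m,q,r}; column 2 has {m,n,o,q}; that leaves p.
At row 1, column 4: row 1 has {m,p,q,r}; column 4 has {o,p,q,r}; that leaves n.
At row 1, column 5: row 1 has {m,n,p,q,r}; column 5 has {m,n,p,q,r}; that leaves o.
At row 5, column 1: row 5 has {n,o,q}; column 1 has {m,n,o,q,r}; that leaves p.
At row 5, column 2: row 5 has {n,o,p,q}; column 2 has {m,n,o,p,q}; that leaves r.
At row 5, column 4: row 5 has {n,o,p,q,r}; column 4 has {n,o,p,q,r}; that leaves m.

q p m n o r / o m n r p q / m o r p q n / n q p o r m / p r q m n o / r n o q m p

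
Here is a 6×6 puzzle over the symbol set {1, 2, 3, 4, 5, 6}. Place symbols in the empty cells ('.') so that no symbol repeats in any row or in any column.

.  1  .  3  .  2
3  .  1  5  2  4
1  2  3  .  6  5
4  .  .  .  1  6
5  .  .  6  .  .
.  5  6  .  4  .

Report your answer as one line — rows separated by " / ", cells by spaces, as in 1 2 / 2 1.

(r1,c1) = 6
(r1,c5) = 5
(r2,c2) = 6
(r3,c4) = 4
(r4,c2) = 3
(r4,c4) = 2
(r5,c2) = 4
(r5,c3) = 2
(r5,c5) = 3
(r5,c6) = 1
(r6,c1) = 2
(r6,c4) = 1
(r6,c6) = 3
(r1,c3) = 4
(r4,c3) = 5

6 1 4 3 5 2 / 3 6 1 5 2 4 / 1 2 3 4 6 5 / 4 3 5 2 1 6 / 5 4 2 6 3 1 / 2 5 6 1 4 3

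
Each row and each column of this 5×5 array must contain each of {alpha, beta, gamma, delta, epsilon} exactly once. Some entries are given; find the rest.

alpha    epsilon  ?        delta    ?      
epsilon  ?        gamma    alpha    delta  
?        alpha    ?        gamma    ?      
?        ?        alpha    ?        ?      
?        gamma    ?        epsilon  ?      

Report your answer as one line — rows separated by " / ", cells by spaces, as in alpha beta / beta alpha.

(r1,c3): row 1 has {alpha,delta,epsilon}; column 3 has {alpha,gamma}, so it must be beta.
(r1,c5): row 1 has {alpha,beta,delta,epsilon}; column 5 has {delta}, so it must be gamma.
(r2,c2): row 2 has {alpha,gamma,delta,epsilon}; column 2 has {alpha,gamma,epsilon}, so it must be beta.
(r4,c2): row 4 has {alpha}; column 2 has {alpha,beta,gamma,epsilon}, so it must be delta.
(r4,c4): row 4 has {alpha,delta}; column 4 has {alpha,gamma,delta,epsilon}, so it must be beta.
(r4,c5): row 4 has {alpha,beta,delta}; column 5 has {gamma,delta}, so it must be epsilon.
(r5,c3): row 5 has {gamma,epsilon}; column 3 has {alpha,beta,gamma}, so it must be delta.
(r3,c3): row 3 has {alpha,gamma}; column 3 has {alpha,beta,gamma,delta}, so it must be epsilon.
(r3,c5): row 3 has {alpha,gamma,epsilon}; column 5 has {gamma,delta,epsilon}, so it must be beta.
(r4,c1): row 4 has {alpha,beta,delta,epsilon}; column 1 has {alpha,epsilon}, so it must be gamma.
(r5,c1): row 5 has {gamma,delta,epsilon}; column 1 has {alpha,gamma,epsilon}, so it must be beta.
(r5,c5): row 5 has {beta,gamma,delta,epsilon}; column 5 has {beta,gamma,delta,epsilon}, so it must be alpha.
(r3,c1): row 3 has {alpha,beta,gamma,epsilon}; column 1 has {alpha,beta,gamma,epsilon}, so it must be delta.

alpha epsilon beta delta gamma / epsilon beta gamma alpha delta / delta alpha epsilon gamma beta / gamma delta alpha beta epsilon / beta gamma delta epsilon alpha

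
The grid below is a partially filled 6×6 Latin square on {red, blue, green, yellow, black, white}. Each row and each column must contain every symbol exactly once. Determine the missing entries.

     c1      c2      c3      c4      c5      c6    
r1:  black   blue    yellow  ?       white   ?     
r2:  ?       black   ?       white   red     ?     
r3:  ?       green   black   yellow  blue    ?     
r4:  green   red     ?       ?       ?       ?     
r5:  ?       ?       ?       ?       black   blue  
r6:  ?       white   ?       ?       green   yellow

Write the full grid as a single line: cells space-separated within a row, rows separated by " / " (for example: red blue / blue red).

(r2,c6): row 2 has {red,black,white}; column 6 has {blue,yellow}, so it must be green.
(r4,c5): row 4 has {red,green}; column 5 has {red,blue,green,black,white}, so it must be yellow.
(r5,c2): row 5 has {blue,black}; column 2 has {red,blue,green,black,white}, so it must be yellow.
(r1,c6): row 1 has {blue,yellow,black,white}; column 6 has {blue,green,yellow}, so it must be red.
(r2,c3): row 2 has {red,green,black,white}; column 3 has {yellow,black}, so it must be blue.
(r3,c6): row 3 has {blue,green,yellow,black}; column 6 has {red,blue,green,yellow}, so it must be white.
(r4,c3): row 4 has {red,green,yellow}; column 3 has {blue,yellow,black}, so it must be white.
(r4,c6): row 4 has {red,green,yellow,white}; column 6 has {red,blue,green,yellow,white}, so it must be black.
(r6,c3): row 6 has {green,yellow,white}; column 3 has {blue,yellow,black,white}, so it must be red.
(r1,c4): row 1 has {red,blue,yellow,black,white}; column 4 has {yellow,white}, so it must be green.
(r2,c1): row 2 has {red,blue,green,black,white}; column 1 has {green,black}, so it must be yellow.
(r3,c1): row 3 has {blue,green,yellow,black,white}; column 1 has {green,yellow,black}, so it must be red.
(r4,c4): row 4 has {red,green,yellow,black,white}; column 4 has {green,yellow,white}, so it must be blue.
(r5,c1): row 5 has {blue,yellow,black}; column 1 has {red,green,yellow,black}, so it must be white.
(r5,c3): row 5 has {blue,yellow,black,white}; column 3 has {red,blue,yellow,black,white}, so it must be green.
(r5,c4): row 5 has {blue,green,yellow,black,white}; column 4 has {blue,green,yellow,white}, so it must be red.
(r6,c1): row 6 has {red,green,yellow,white}; column 1 has {red,green,yellow,black,white}, so it must be blue.
(r6,c4): row 6 has {red,blue,green,yellow,white}; column 4 has {red,blue,green,yellow,white}, so it must be black.

black blue yellow green white red / yellow black blue white red green / red green black yellow blue white / green red white blue yellow black / white yellow green red black blue / blue white red black green yellow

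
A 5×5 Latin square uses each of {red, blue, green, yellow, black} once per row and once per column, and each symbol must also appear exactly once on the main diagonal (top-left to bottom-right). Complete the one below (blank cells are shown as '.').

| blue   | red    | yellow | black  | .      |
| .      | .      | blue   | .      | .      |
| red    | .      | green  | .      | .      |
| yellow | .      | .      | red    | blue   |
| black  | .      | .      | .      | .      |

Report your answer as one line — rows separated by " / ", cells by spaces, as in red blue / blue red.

row 1 has {red,blue,yellow,black}; column 5 has {blue} — only green is left for (r1,c5).
row 2 has {blue}; column 1 has {red,blue,yellow,black} — only green is left for (r2,c1).
row 2 has {blue,green}; column 4 has {red,black} — only yellow is left for (r2,c4).
row 3 has {red,green}; column 4 has {red,yellow,black} — only blue is left for (r3,c4).
row 4 has {red,blue,yellow}; column 3 has {blue,green,yellow} — only black is left for (r4,c3).
row 5 has {black}; column 3 has {blue,green,yellow,black} — only red is left for (r5,c3).
row 5 has {red,black}; column 4 has {red,blue,yellow,black} — only green is left for (r5,c4).
row 5 has {red,green,black}; column 5 has {blue,green}; the diagonal has {red,blue,green} — only yellow is left for (r5,c5).
row 2 has {blue,green,yellow}; column 2 has {red}; the diagonal has {red,blue,green,yellow} — only black is left for (r2,c2).
row 2 has {blue,green,yellow,black}; column 5 has {blue,green,yellow} — only red is left for (r2,c5).
row 3 has {red,blue,green}; column 2 has {red,black} — only yellow is left for (r3,c2).
row 3 has {red,blue,green,yellow}; column 5 has {red,blue,green,yellow} — only black is left for (r3,c5).
row 4 has {red,blue,yellow,black}; column 2 has {red,yellow,black} — only green is left for (r4,c2).
row 5 has {red,green,yellow,black}; column 2 has {red,green,yellow,black} — only blue is left for (r5,c2).

blue red yellow black green / green black blue yellow red / red yellow green blue black / yellow green black red blue / black blue red green yellow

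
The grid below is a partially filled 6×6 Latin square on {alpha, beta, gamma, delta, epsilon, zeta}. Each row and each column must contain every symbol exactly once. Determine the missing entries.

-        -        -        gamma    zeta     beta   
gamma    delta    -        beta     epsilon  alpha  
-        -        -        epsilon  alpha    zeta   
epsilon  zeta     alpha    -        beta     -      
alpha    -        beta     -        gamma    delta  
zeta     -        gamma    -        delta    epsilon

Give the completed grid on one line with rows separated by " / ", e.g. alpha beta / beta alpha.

delta alpha epsilon gamma zeta beta / gamma delta zeta beta epsilon alpha / beta gamma delta epsilon alpha zeta / epsilon zeta alpha delta beta gamma / alpha epsilon beta zeta gamma delta / zeta beta gamma alpha delta epsilon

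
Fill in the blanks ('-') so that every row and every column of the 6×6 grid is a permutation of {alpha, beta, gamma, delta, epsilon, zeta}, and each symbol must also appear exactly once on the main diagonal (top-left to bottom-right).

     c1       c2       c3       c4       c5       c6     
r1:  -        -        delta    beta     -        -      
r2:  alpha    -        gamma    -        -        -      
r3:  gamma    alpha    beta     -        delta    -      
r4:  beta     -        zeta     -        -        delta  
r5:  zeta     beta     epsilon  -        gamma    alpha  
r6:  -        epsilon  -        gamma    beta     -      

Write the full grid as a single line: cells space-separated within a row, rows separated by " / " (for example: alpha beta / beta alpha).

epsilon zeta delta beta alpha gamma / alpha delta gamma epsilon zeta beta / gamma alpha beta zeta delta epsilon / beta gamma zeta alpha epsilon delta / zeta beta epsilon delta gamma alpha / delta epsilon alpha gamma beta zeta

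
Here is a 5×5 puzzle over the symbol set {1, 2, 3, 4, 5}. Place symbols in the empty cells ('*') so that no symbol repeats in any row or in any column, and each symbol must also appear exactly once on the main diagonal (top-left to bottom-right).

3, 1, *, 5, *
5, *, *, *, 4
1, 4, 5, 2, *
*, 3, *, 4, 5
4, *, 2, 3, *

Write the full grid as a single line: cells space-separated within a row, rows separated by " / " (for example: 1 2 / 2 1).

3 1 4 5 2 / 5 2 3 1 4 / 1 4 5 2 3 / 2 3 1 4 5 / 4 5 2 3 1

At row 1, column 3: row 1 has {1,3,5}; column 3 has {2,5}; that leaves 4.
At row 1, column 5: row 1 has {1,3,4,5}; column 5 has {4,5}; that leaves 2.
At row 2, column 2: row 2 has {4,5}; column 2 has {1,3,4}; the diagonal has {3,4,5}; that leaves 2.
At row 2, column 4: row 2 has {2,4,5}; column 4 has {2,3,4,5}; that leaves 1.
At row 3, column 5: row 3 has {1,2,4,5}; column 5 has {2,4,5}; that leaves 3.
At row 4, column 1: row 4 has {3,4,5}; column 1 has {1,3,4,5}; that leaves 2.
At row 4, column 3: row 4 has {2,3,4,5}; column 3 has {2,4,5}; that leaves 1.
At row 5, column 2: row 5 has {2,3,4}; column 2 has {1,2,3,4}; that leaves 5.
At row 5, column 5: row 5 has {2,3,4,5}; column 5 has {2,3,4,5}; the diagonal has {2,3,4,5}; that leaves 1.
At row 2, column 3: row 2 has {1,2,4,5}; column 3 has {1,2,4,5}; that leaves 3.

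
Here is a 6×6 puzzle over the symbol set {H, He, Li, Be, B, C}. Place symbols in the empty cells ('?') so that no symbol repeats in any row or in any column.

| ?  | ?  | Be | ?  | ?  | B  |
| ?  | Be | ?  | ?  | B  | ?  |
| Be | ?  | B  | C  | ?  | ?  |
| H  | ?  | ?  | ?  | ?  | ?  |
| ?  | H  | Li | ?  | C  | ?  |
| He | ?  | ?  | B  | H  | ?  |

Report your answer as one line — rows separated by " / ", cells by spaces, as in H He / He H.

Cell (r5,c1): row 5 has {H,Li,C}; column 1 has {H,He,Be} → B.
Cell (r6,c3): row 6 has {H,He,B}; column 3 has {Li,Be,B} → C.
Cell (r4,c3): row 4 has {H}; column 3 has {Li,Be,B,C} → He.
Cell (r6,c2): row 6 has {H,He,B,C}; column 2 has {H,Be} → Li.
Cell (r6,c6): row 6 has {H,He,Li,B,C}; column 6 has {B} → Be.
Cell (r2,c3): row 2 has {Be,B}; column 3 has {He,Li,Be,B,C} → H.
Cell (r3,c2): row 3 has {Be,B,C}; column 2 has {H,Li,Be} → He.
Cell (r3,c5): row 3 has {He,Be,B,C}; column 5 has {H,B,C} → Li.
Cell (r3,c6): row 3 has {He,Li,Be,B,C}; column 6 has {Be,B} → H.
Cell (r4,c5): row 4 has {H,He}; column 5 has {H,Li,B,C} → Be.
Cell (r5,c6): row 5 has {H,Li,B,C}; column 6 has {H,Be,B} → He.
Cell (r1,c2): row 1 has {Be,B}; column 2 has {H,He,Li,Be} → C.
Cell (r1,c5): row 1 has {Be,B,C}; column 5 has {H,Li,Be,B,C} → He.
Cell (r4,c2): row 4 has {H,He,Be}; column 2 has {H,He,Li,Be,C} → B.
Cell (r4,c4): row 4 has {H,He,Be,B}; column 4 has {B,C} → Li.
Cell (r4,c6): row 4 has {H,He,Li,Be,B}; column 6 has {H,He,Be,B} → C.
Cell (r5,c4): row 5 has {H,He,Li,B,C}; column 4 has {Li,B,C} → Be.
Cell (r1,c1): row 1 has {He,Be,B,C}; column 1 has {H,He,Be,B} → Li.
Cell (r1,c4): row 1 has {He,Li,Be,B,C}; column 4 has {Li,Be,B,C} → H.
Cell (r2,c1): row 2 has {H,Be,B}; column 1 has {H,He,Li,Be,B} → C.
Cell (r2,c4): row 2 has {H,Be,B,C}; column 4 has {H,Li,Be,B,C} → He.
Cell (r2,c6): row 2 has {H,He,Be,B,C}; column 6 has {H,He,Be,B,C} → Li.

Li C Be H He B / C Be H He B Li / Be He B C Li H / H B He Li Be C / B H Li Be C He / He Li C B H Be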